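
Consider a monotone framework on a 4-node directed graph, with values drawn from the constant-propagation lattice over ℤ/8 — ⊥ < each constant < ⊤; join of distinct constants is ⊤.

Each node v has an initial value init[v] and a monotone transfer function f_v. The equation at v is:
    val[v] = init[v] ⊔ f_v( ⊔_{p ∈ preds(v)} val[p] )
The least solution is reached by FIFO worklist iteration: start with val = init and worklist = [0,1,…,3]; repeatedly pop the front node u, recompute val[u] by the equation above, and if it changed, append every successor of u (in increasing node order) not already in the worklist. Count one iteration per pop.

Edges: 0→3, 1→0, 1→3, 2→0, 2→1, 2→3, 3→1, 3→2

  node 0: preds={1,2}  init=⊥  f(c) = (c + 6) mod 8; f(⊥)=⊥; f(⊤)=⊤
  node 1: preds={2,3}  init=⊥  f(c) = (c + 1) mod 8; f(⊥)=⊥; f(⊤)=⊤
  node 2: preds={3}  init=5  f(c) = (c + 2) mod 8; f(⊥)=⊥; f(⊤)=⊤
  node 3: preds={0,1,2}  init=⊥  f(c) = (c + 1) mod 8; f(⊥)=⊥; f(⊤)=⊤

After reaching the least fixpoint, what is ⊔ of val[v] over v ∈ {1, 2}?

⊤

Iteration log — 10 steps:
  step 1. node 0  ⊔preds=5  new=3  old=⊥  +wl: 
  step 2. node 1  ⊔preds=5  new=6  old=⊥  +wl: 0
  step 3. node 2  ⊔preds=⊥  new=5  stable
  step 4. node 3  ⊔preds=⊤  new=⊤  old=⊥  +wl: 1,2
  step 5. node 0  ⊔preds=⊤  new=⊤  old=3  +wl: 3
  step 6. node 1  ⊔preds=⊤  new=⊤  old=6  +wl: 0
  step 7. node 2  ⊔preds=⊤  new=⊤  old=5  +wl: 1
  step 8. node 3  ⊔preds=⊤  new=⊤  stable
  step 9. node 0  ⊔preds=⊤  new=⊤  stable
  step 10. node 1  ⊔preds=⊤  new=⊤  stable

Least fixpoint reached:
  node 0: ⊤
  node 1: ⊤
  node 2: ⊤
  node 3: ⊤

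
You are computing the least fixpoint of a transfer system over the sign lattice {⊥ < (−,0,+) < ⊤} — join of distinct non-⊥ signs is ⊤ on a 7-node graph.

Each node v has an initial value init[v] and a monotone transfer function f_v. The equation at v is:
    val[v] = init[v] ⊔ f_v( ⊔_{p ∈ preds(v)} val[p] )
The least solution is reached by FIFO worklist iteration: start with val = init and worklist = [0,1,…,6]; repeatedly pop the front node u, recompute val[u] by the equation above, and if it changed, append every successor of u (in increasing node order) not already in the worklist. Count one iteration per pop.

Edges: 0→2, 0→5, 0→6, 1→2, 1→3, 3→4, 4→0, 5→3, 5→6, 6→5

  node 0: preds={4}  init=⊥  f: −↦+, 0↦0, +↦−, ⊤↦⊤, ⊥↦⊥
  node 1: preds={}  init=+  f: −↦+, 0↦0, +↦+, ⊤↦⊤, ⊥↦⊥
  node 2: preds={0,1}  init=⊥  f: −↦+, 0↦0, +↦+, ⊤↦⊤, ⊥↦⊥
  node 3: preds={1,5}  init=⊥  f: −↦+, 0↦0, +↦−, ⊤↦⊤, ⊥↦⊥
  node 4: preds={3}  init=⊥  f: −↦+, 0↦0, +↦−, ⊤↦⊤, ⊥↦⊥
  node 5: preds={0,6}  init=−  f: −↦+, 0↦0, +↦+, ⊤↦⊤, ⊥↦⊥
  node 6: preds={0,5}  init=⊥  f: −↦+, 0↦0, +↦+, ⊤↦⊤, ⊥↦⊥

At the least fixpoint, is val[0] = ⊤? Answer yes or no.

Trace (13 dequeues):
  [1] u=0 | in ⊥ | out ⊥ | ==
  [2] u=1 | in ⊥ | out + | ==
  [3] u=2 | in + | out + | prev ⊥ | push {}
  [4] u=3 | in ⊤ | out ⊤ | prev ⊥ | push {}
  [5] u=4 | in ⊤ | out ⊤ | prev ⊥ | push {0}
  [6] u=5 | in ⊥ | out − | ==
  [7] u=6 | in − | out + | prev ⊥ | push {5}
  [8] u=0 | in ⊤ | out ⊤ | prev ⊥ | push {2,6}
  [9] u=5 | in ⊤ | out ⊤ | prev − | push {3}
  [10] u=2 | in ⊤ | out ⊤ | prev + | push {}
  [11] u=6 | in ⊤ | out ⊤ | prev + | push {5}
  [12] u=3 | in ⊤ | out ⊤ | ==
  [13] u=5 | in ⊤ | out ⊤ | ==

Converged values:
  [0] ⊤
  [1] +
  [2] ⊤
  [3] ⊤
  [4] ⊤
  [5] ⊤
  [6] ⊤

yes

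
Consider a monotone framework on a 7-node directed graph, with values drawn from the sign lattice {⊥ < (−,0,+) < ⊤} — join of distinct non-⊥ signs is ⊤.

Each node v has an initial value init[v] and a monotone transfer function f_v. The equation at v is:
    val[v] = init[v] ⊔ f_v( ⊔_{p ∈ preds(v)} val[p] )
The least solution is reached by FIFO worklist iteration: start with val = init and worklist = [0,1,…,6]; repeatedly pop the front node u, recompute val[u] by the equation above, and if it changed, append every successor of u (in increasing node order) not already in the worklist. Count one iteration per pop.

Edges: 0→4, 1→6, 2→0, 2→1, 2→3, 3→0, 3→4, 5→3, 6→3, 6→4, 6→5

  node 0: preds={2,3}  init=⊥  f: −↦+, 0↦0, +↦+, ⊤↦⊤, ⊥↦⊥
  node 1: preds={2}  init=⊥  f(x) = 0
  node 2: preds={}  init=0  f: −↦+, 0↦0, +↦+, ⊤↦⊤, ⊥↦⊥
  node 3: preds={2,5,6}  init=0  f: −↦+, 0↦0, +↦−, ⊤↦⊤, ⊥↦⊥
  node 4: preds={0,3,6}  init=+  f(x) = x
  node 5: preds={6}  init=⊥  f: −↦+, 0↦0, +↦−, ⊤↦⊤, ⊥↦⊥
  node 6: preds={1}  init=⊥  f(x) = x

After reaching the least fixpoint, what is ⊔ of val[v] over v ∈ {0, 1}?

Worklist (11 pops):
  #1 pop 0: in=0 → 0 (was ⊥); enqueue []
  #2 pop 1: in=0 → 0 (was ⊥); enqueue []
  #3 pop 2: in=⊥ → 0 (no change)
  #4 pop 3: in=0 → 0 (no change)
  #5 pop 4: in=0 → ⊤ (was +); enqueue []
  #6 pop 5: in=⊥ → ⊥ (no change)
  #7 pop 6: in=0 → 0 (was ⊥); enqueue [3,4,5]
  #8 pop 3: in=0 → 0 (no change)
  #9 pop 4: in=0 → ⊤ (no change)
  #10 pop 5: in=0 → 0 (was ⊥); enqueue [3]
  #11 pop 3: in=0 → 0 (no change)

Fixpoint:
  val[0] = 0
  val[1] = 0
  val[2] = 0
  val[3] = 0
  val[4] = ⊤
  val[5] = 0
  val[6] = 0

0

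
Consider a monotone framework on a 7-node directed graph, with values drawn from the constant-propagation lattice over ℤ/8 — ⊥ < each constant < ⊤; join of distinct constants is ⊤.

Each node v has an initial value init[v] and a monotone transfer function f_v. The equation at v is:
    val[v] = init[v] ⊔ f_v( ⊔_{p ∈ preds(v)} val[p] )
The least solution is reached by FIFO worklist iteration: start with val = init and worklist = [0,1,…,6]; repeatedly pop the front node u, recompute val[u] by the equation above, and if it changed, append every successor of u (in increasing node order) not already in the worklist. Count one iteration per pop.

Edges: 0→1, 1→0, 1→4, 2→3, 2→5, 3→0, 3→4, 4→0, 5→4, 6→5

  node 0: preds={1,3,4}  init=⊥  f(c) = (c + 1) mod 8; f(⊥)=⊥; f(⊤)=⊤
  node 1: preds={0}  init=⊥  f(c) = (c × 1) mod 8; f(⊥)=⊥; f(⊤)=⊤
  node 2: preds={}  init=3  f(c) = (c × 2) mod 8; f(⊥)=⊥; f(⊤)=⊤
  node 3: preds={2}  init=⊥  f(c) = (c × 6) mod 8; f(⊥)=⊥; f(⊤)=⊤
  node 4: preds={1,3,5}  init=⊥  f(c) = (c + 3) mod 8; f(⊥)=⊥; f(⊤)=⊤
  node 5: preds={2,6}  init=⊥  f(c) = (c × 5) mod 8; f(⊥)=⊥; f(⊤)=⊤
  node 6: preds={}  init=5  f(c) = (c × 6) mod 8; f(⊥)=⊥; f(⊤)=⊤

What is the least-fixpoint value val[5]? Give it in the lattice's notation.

⊤

Iteration log — 12 steps:
  step 1. node 0  ⊔preds=⊥  new=⊥  stable
  step 2. node 1  ⊔preds=⊥  new=⊥  stable
  step 3. node 2  ⊔preds=⊥  new=3  stable
  step 4. node 3  ⊔preds=3  new=2  old=⊥  +wl: 0
  step 5. node 4  ⊔preds=2  new=5  old=⊥  +wl: 
  step 6. node 5  ⊔preds=⊤  new=⊤  old=⊥  +wl: 4
  step 7. node 6  ⊔preds=⊥  new=5  stable
  step 8. node 0  ⊔preds=⊤  new=⊤  old=⊥  +wl: 1
  step 9. node 4  ⊔preds=⊤  new=⊤  old=5  +wl: 0
  step 10. node 1  ⊔preds=⊤  new=⊤  old=⊥  +wl: 4
  step 11. node 0  ⊔preds=⊤  new=⊤  stable
  step 12. node 4  ⊔preds=⊤  new=⊤  stable

Least fixpoint reached:
  node 0: ⊤
  node 1: ⊤
  node 2: 3
  node 3: 2
  node 4: ⊤
  node 5: ⊤
  node 6: 5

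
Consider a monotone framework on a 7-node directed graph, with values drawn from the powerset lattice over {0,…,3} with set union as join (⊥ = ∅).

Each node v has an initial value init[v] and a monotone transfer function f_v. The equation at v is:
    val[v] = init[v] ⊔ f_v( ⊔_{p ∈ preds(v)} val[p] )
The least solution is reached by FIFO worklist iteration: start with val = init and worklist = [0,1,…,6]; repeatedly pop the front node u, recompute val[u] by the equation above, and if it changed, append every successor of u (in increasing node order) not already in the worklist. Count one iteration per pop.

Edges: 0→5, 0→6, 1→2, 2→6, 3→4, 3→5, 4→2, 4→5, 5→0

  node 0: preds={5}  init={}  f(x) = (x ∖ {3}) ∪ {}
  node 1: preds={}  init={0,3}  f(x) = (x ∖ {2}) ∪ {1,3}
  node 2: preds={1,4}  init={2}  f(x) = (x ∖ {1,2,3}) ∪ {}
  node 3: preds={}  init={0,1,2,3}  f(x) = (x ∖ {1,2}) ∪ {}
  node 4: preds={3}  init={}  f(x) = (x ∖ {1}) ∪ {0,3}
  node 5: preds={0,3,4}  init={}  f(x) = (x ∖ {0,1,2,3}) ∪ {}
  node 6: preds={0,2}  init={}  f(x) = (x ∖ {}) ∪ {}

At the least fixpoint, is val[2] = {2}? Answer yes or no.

Worklist (8 pops):
  #1 pop 0: in={} → {} (no change)
  #2 pop 1: in={} → {0,1,3} (was {0,3}); enqueue []
  #3 pop 2: in={0,1,3} → {0,2} (was {2}); enqueue []
  #4 pop 3: in={} → {0,1,2,3} (no change)
  #5 pop 4: in={0,1,2,3} → {0,2,3} (was {}); enqueue [2]
  #6 pop 5: in={0,1,2,3} → {} (no change)
  #7 pop 6: in={0,2} → {0,2} (was {}); enqueue []
  #8 pop 2: in={0,1,2,3} → {0,2} (no change)

Fixpoint:
  val[0] = {}
  val[1] = {0,1,3}
  val[2] = {0,2}
  val[3] = {0,1,2,3}
  val[4] = {0,2,3}
  val[5] = {}
  val[6] = {0,2}

no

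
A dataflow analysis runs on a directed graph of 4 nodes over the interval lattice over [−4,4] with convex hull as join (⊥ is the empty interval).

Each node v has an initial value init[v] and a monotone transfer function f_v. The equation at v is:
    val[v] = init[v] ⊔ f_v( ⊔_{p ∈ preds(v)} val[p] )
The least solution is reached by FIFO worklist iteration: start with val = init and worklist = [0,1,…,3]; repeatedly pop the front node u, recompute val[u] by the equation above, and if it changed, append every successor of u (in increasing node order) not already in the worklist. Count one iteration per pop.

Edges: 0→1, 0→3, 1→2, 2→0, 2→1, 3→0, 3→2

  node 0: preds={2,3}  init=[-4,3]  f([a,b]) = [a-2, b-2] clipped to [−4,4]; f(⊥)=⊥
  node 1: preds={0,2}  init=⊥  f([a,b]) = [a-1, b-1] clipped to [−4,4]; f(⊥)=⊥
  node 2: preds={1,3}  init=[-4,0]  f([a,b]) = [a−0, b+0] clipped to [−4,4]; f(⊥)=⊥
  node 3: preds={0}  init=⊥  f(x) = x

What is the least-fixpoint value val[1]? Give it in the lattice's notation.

[-4,2]

Iteration log — 9 steps:
  step 1. node 0  ⊔preds=[-4,0]  new=[-4,3]  stable
  step 2. node 1  ⊔preds=[-4,3]  new=[-4,2]  old=⊥  +wl: 
  step 3. node 2  ⊔preds=[-4,2]  new=[-4,2]  old=[-4,0]  +wl: 0,1
  step 4. node 3  ⊔preds=[-4,3]  new=[-4,3]  old=⊥  +wl: 2
  step 5. node 0  ⊔preds=[-4,3]  new=[-4,3]  stable
  step 6. node 1  ⊔preds=[-4,3]  new=[-4,2]  stable
  step 7. node 2  ⊔preds=[-4,3]  new=[-4,3]  old=[-4,2]  +wl: 0,1
  step 8. node 0  ⊔preds=[-4,3]  new=[-4,3]  stable
  step 9. node 1  ⊔preds=[-4,3]  new=[-4,2]  stable

Least fixpoint reached:
  node 0: [-4,3]
  node 1: [-4,2]
  node 2: [-4,3]
  node 3: [-4,3]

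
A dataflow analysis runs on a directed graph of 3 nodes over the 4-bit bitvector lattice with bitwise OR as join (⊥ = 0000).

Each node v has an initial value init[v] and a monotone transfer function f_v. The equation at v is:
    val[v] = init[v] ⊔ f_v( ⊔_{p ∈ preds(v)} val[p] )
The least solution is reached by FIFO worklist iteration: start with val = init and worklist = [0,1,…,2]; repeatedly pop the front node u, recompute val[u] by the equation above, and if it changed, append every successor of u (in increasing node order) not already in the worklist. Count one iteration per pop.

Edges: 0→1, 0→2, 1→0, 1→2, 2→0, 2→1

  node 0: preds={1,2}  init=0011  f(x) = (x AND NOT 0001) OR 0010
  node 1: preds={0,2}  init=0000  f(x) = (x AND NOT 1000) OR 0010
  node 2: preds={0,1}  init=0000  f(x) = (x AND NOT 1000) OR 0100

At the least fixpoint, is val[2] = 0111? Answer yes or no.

yes

Worklist (7 pops):
  #1 pop 0: in=0000 → 0011 (no change)
  #2 pop 1: in=0011 → 0011 (was 0000); enqueue [0]
  #3 pop 2: in=0011 → 0111 (was 0000); enqueue [1]
  #4 pop 0: in=0111 → 0111 (was 0011); enqueue [2]
  #5 pop 1: in=0111 → 0111 (was 0011); enqueue [0]
  #6 pop 2: in=0111 → 0111 (no change)
  #7 pop 0: in=0111 → 0111 (no change)

Fixpoint:
  val[0] = 0111
  val[1] = 0111
  val[2] = 0111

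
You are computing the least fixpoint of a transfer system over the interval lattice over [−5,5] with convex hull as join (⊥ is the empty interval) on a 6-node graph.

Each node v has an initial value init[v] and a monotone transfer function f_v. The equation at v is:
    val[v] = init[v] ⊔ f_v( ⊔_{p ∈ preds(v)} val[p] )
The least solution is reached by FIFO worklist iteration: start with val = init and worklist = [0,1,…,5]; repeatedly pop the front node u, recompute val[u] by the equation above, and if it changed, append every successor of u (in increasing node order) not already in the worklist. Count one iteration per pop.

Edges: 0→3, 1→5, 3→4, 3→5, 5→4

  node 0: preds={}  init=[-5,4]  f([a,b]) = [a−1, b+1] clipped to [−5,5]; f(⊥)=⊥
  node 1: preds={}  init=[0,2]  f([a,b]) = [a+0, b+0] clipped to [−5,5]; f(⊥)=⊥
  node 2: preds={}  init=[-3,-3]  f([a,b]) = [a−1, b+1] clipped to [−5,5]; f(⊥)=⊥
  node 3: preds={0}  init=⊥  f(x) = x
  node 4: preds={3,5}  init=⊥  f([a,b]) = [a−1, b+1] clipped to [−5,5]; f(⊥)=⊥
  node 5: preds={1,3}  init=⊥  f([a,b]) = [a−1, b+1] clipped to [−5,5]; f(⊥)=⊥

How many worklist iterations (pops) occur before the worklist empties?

Iteration log — 7 steps:
  step 1. node 0  ⊔preds=⊥  new=[-5,4]  stable
  step 2. node 1  ⊔preds=⊥  new=[0,2]  stable
  step 3. node 2  ⊔preds=⊥  new=[-3,-3]  stable
  step 4. node 3  ⊔preds=[-5,4]  new=[-5,4]  old=⊥  +wl: 
  step 5. node 4  ⊔preds=[-5,4]  new=[-5,5]  old=⊥  +wl: 
  step 6. node 5  ⊔preds=[-5,4]  new=[-5,5]  old=⊥  +wl: 4
  step 7. node 4  ⊔preds=[-5,5]  new=[-5,5]  stable

Least fixpoint reached:
  node 0: [-5,4]
  node 1: [0,2]
  node 2: [-3,-3]
  node 3: [-5,4]
  node 4: [-5,5]
  node 5: [-5,5]

7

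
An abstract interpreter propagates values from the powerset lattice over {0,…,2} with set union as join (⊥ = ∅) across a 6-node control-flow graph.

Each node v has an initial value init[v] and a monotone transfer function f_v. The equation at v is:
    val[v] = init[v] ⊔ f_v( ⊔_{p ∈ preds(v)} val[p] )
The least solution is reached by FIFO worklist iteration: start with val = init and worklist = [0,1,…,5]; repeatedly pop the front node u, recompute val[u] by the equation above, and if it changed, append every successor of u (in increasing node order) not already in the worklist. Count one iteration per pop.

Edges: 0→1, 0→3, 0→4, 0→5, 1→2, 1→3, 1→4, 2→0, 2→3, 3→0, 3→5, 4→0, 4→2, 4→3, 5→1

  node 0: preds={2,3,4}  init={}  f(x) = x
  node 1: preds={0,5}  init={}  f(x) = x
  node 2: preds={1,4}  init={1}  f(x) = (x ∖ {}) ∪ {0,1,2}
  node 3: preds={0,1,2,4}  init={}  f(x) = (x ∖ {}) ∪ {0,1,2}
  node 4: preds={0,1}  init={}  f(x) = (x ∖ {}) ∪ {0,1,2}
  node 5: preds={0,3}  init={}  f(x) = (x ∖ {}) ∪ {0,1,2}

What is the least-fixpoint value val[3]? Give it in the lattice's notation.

{0,1,2}

Worklist (14 pops):
  #1 pop 0: in={1} → {1} (was {}); enqueue []
  #2 pop 1: in={1} → {1} (was {}); enqueue []
  #3 pop 2: in={1} → {0,1,2} (was {1}); enqueue [0]
  #4 pop 3: in={0,1,2} → {0,1,2} (was {}); enqueue []
  #5 pop 4: in={1} → {0,1,2} (was {}); enqueue [2,3]
  #6 pop 5: in={0,1,2} → {0,1,2} (was {}); enqueue [1]
  #7 pop 0: in={0,1,2} → {0,1,2} (was {1}); enqueue [4,5]
  #8 pop 2: in={0,1,2} → {0,1,2} (no change)
  #9 pop 3: in={0,1,2} → {0,1,2} (no change)
  #10 pop 1: in={0,1,2} → {0,1,2} (was {1}); enqueue [2,3]
  #11 pop 4: in={0,1,2} → {0,1,2} (no change)
  #12 pop 5: in={0,1,2} → {0,1,2} (no change)
  #13 pop 2: in={0,1,2} → {0,1,2} (no change)
  #14 pop 3: in={0,1,2} → {0,1,2} (no change)

Fixpoint:
  val[0] = {0,1,2}
  val[1] = {0,1,2}
  val[2] = {0,1,2}
  val[3] = {0,1,2}
  val[4] = {0,1,2}
  val[5] = {0,1,2}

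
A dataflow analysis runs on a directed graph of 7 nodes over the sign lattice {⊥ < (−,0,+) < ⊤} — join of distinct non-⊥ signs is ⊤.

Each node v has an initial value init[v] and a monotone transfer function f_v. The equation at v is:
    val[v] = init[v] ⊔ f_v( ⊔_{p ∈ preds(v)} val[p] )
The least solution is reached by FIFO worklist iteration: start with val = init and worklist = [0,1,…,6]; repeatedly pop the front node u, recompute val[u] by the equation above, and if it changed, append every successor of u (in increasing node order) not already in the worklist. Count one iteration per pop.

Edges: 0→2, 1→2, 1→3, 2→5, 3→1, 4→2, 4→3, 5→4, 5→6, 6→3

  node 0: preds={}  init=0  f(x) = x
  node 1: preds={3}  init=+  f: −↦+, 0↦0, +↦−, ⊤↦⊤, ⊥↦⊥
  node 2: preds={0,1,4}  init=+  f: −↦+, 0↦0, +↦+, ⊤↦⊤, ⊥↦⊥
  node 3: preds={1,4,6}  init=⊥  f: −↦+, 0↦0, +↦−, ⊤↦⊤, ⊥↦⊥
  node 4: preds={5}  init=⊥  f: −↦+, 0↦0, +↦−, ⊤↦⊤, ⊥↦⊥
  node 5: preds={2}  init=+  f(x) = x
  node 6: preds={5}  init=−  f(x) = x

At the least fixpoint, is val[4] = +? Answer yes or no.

Iteration log — 13 steps:
  step 1. node 0  ⊔preds=⊥  new=0  stable
  step 2. node 1  ⊔preds=⊥  new=+  stable
  step 3. node 2  ⊔preds=⊤  new=⊤  old=+  +wl: 
  step 4. node 3  ⊔preds=⊤  new=⊤  old=⊥  +wl: 1
  step 5. node 4  ⊔preds=+  new=−  old=⊥  +wl: 2,3
  step 6. node 5  ⊔preds=⊤  new=⊤  old=+  +wl: 4
  step 7. node 6  ⊔preds=⊤  new=⊤  old=−  +wl: 
  step 8. node 1  ⊔preds=⊤  new=⊤  old=+  +wl: 
  step 9. node 2  ⊔preds=⊤  new=⊤  stable
  step 10. node 3  ⊔preds=⊤  new=⊤  stable
  step 11. node 4  ⊔preds=⊤  new=⊤  old=−  +wl: 2,3
  step 12. node 2  ⊔preds=⊤  new=⊤  stable
  step 13. node 3  ⊔preds=⊤  new=⊤  stable

Least fixpoint reached:
  node 0: 0
  node 1: ⊤
  node 2: ⊤
  node 3: ⊤
  node 4: ⊤
  node 5: ⊤
  node 6: ⊤

no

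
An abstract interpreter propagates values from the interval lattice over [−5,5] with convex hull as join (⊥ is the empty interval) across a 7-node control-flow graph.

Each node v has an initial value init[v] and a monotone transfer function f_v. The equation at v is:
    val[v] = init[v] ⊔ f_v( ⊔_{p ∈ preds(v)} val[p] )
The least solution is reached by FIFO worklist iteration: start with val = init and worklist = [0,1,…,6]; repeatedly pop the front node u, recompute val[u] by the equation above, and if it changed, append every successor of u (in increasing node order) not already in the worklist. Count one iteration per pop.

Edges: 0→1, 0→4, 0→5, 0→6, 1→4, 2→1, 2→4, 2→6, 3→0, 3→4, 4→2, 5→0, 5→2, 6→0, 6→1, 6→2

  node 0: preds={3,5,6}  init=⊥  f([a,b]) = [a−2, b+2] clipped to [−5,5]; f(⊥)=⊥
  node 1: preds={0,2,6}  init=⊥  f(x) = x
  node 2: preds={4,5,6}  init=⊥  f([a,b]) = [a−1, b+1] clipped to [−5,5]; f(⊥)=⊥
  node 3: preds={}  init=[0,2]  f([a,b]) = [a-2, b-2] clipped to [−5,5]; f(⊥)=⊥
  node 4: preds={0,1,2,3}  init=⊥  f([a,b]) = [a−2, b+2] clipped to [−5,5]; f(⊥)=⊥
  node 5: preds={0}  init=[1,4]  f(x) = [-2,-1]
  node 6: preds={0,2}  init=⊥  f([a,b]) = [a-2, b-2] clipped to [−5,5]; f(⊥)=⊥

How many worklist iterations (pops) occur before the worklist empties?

18

Iteration log — 18 steps:
  step 1. node 0  ⊔preds=[0,4]  new=[-2,5]  old=⊥  +wl: 
  step 2. node 1  ⊔preds=[-2,5]  new=[-2,5]  old=⊥  +wl: 
  step 3. node 2  ⊔preds=[1,4]  new=[0,5]  old=⊥  +wl: 1
  step 4. node 3  ⊔preds=⊥  new=[0,2]  stable
  step 5. node 4  ⊔preds=[-2,5]  new=[-4,5]  old=⊥  +wl: 2
  step 6. node 5  ⊔preds=[-2,5]  new=[-2,4]  old=[1,4]  +wl: 0
  step 7. node 6  ⊔preds=[-2,5]  new=[-4,3]  old=⊥  +wl: 
  step 8. node 1  ⊔preds=[-4,5]  new=[-4,5]  old=[-2,5]  +wl: 4
  step 9. node 2  ⊔preds=[-4,5]  new=[-5,5]  old=[0,5]  +wl: 1,6
  step 10. node 0  ⊔preds=[-4,4]  new=[-5,5]  old=[-2,5]  +wl: 5
  step 11. node 4  ⊔preds=[-5,5]  new=[-5,5]  old=[-4,5]  +wl: 2
  step 12. node 1  ⊔preds=[-5,5]  new=[-5,5]  old=[-4,5]  +wl: 4
  step 13. node 6  ⊔preds=[-5,5]  new=[-5,3]  old=[-4,3]  +wl: 0,1
  step 14. node 5  ⊔preds=[-5,5]  new=[-2,4]  stable
  step 15. node 2  ⊔preds=[-5,5]  new=[-5,5]  stable
  step 16. node 4  ⊔preds=[-5,5]  new=[-5,5]  stable
  step 17. node 0  ⊔preds=[-5,4]  new=[-5,5]  stable
  step 18. node 1  ⊔preds=[-5,5]  new=[-5,5]  stable

Least fixpoint reached:
  node 0: [-5,5]
  node 1: [-5,5]
  node 2: [-5,5]
  node 3: [0,2]
  node 4: [-5,5]
  node 5: [-2,4]
  node 6: [-5,3]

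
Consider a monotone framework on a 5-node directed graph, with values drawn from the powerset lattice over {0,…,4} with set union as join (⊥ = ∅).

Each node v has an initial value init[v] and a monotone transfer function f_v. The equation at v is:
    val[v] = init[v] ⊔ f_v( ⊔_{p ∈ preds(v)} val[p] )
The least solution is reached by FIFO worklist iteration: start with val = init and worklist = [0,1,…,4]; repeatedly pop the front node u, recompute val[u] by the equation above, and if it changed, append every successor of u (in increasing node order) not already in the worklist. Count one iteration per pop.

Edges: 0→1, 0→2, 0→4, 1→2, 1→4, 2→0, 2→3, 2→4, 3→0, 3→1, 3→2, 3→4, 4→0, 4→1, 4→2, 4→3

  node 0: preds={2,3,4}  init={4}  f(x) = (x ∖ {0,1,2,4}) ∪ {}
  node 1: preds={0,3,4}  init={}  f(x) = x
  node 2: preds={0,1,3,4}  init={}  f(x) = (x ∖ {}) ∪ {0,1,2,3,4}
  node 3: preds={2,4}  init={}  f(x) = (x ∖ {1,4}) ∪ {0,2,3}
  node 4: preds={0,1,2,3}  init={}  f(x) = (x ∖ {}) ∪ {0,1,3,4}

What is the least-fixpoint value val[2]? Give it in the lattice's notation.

Trace (10 dequeues):
  [1] u=0 | in {} | out {4} | ==
  [2] u=1 | in {4} | out {4} | prev {} | push {}
  [3] u=2 | in {4} | out {0,1,2,3,4} | prev {} | push {0}
  [4] u=3 | in {0,1,2,3,4} | out {0,2,3} | prev {} | push {1,2}
  [5] u=4 | in {0,1,2,3,4} | out {0,1,2,3,4} | prev {} | push {3}
  [6] u=0 | in {0,1,2,3,4} | out {3,4} | prev {4} | push {4}
  [7] u=1 | in {0,1,2,3,4} | out {0,1,2,3,4} | prev {4} | push {}
  [8] u=2 | in {0,1,2,3,4} | out {0,1,2,3,4} | ==
  [9] u=3 | in {0,1,2,3,4} | out {0,2,3} | ==
  [10] u=4 | in {0,1,2,3,4} | out {0,1,2,3,4} | ==

Converged values:
  [0] {3,4}
  [1] {0,1,2,3,4}
  [2] {0,1,2,3,4}
  [3] {0,2,3}
  [4] {0,1,2,3,4}

{0,1,2,3,4}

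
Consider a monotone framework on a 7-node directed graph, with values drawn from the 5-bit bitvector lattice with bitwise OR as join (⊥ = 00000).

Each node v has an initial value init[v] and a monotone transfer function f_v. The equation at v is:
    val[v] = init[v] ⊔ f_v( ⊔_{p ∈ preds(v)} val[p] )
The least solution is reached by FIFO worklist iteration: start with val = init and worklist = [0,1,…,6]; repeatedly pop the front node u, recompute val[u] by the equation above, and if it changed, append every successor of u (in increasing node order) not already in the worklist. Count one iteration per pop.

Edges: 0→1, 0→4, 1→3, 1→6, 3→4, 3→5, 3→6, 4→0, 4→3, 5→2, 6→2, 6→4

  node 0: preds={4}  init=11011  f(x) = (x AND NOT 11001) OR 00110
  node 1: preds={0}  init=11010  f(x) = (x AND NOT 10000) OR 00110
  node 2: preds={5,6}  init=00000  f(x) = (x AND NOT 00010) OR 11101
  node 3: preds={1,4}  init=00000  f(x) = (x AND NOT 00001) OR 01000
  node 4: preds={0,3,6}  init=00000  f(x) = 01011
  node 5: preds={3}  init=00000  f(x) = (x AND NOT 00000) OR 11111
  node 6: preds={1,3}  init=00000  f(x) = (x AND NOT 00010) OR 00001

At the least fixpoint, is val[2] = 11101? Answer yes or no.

yes

Iteration log — 11 steps:
  step 1. node 0  ⊔preds=00000  new=11111  old=11011  +wl: 
  step 2. node 1  ⊔preds=11111  new=11111  old=11010  +wl: 
  step 3. node 2  ⊔preds=00000  new=11101  old=00000  +wl: 
  step 4. node 3  ⊔preds=11111  new=11110  old=00000  +wl: 
  step 5. node 4  ⊔preds=11111  new=01011  old=00000  +wl: 0,3
  step 6. node 5  ⊔preds=11110  new=11111  old=00000  +wl: 2
  step 7. node 6  ⊔preds=11111  new=11101  old=00000  +wl: 4
  step 8. node 0  ⊔preds=01011  new=11111  stable
  step 9. node 3  ⊔preds=11111  new=11110  stable
  step 10. node 2  ⊔preds=11111  new=11101  stable
  step 11. node 4  ⊔preds=11111  new=01011  stable

Least fixpoint reached:
  node 0: 11111
  node 1: 11111
  node 2: 11101
  node 3: 11110
  node 4: 01011
  node 5: 11111
  node 6: 11101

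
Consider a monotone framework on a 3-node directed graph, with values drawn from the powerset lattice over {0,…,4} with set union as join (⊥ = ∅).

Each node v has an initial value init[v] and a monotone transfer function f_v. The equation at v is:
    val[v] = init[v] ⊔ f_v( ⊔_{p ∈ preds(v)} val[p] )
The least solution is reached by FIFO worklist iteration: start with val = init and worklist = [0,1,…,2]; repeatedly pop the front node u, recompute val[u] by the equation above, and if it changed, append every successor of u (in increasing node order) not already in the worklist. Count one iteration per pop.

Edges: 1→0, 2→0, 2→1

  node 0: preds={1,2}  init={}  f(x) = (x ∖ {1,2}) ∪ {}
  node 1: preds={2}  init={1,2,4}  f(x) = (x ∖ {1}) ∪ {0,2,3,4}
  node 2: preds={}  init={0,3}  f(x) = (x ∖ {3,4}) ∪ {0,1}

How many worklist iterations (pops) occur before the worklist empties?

5

Worklist (5 pops):
  #1 pop 0: in={0,1,2,3,4} → {0,3,4} (was {}); enqueue []
  #2 pop 1: in={0,3} → {0,1,2,3,4} (was {1,2,4}); enqueue [0]
  #3 pop 2: in={} → {0,1,3} (was {0,3}); enqueue [1]
  #4 pop 0: in={0,1,2,3,4} → {0,3,4} (no change)
  #5 pop 1: in={0,1,3} → {0,1,2,3,4} (no change)

Fixpoint:
  val[0] = {0,3,4}
  val[1] = {0,1,2,3,4}
  val[2] = {0,1,3}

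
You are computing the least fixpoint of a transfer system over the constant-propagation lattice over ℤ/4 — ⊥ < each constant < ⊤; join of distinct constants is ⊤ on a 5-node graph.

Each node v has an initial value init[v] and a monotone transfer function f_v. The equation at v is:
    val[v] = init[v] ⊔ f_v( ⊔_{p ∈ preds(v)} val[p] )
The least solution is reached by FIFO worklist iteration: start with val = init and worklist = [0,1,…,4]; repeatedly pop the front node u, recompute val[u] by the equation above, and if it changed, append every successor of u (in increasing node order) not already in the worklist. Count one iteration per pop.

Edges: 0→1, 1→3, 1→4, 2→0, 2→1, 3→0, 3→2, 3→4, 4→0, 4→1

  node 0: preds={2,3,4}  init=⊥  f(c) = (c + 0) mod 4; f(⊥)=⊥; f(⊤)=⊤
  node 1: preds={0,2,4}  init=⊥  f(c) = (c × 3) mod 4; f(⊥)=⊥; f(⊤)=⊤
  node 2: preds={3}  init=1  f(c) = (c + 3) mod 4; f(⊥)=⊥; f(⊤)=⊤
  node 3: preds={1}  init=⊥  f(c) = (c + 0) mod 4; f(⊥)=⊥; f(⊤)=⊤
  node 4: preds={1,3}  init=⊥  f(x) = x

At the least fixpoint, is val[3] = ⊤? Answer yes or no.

Worklist (14 pops):
  #1 pop 0: in=1 → 1 (was ⊥); enqueue []
  #2 pop 1: in=1 → 3 (was ⊥); enqueue []
  #3 pop 2: in=⊥ → 1 (no change)
  #4 pop 3: in=3 → 3 (was ⊥); enqueue [0,2]
  #5 pop 4: in=3 → 3 (was ⊥); enqueue [1]
  #6 pop 0: in=⊤ → ⊤ (was 1); enqueue []
  #7 pop 2: in=3 → ⊤ (was 1); enqueue [0]
  #8 pop 1: in=⊤ → ⊤ (was 3); enqueue [3,4]
  #9 pop 0: in=⊤ → ⊤ (no change)
  #10 pop 3: in=⊤ → ⊤ (was 3); enqueue [0,2]
  #11 pop 4: in=⊤ → ⊤ (was 3); enqueue [1]
  #12 pop 0: in=⊤ → ⊤ (no change)
  #13 pop 2: in=⊤ → ⊤ (no change)
  #14 pop 1: in=⊤ → ⊤ (no change)

Fixpoint:
  val[0] = ⊤
  val[1] = ⊤
  val[2] = ⊤
  val[3] = ⊤
  val[4] = ⊤

yes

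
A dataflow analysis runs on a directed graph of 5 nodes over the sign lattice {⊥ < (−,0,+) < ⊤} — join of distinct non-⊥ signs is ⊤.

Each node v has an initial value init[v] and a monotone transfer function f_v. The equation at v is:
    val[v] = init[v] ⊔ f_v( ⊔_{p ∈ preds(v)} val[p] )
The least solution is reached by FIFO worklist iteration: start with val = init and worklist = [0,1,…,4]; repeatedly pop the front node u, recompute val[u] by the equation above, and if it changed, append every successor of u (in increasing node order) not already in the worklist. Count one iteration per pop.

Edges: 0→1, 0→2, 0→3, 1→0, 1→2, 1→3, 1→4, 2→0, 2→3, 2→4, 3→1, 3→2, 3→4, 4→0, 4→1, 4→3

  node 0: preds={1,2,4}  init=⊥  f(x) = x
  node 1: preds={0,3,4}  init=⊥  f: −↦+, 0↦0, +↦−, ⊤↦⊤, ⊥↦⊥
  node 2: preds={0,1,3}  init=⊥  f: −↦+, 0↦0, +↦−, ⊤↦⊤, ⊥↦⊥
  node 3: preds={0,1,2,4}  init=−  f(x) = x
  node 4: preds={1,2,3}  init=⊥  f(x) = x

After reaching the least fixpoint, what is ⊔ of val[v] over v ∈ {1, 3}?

⊤

Iteration log — 11 steps:
  step 1. node 0  ⊔preds=⊥  new=⊥  stable
  step 2. node 1  ⊔preds=−  new=+  old=⊥  +wl: 0
  step 3. node 2  ⊔preds=⊤  new=⊤  old=⊥  +wl: 
  step 4. node 3  ⊔preds=⊤  new=⊤  old=−  +wl: 1,2
  step 5. node 4  ⊔preds=⊤  new=⊤  old=⊥  +wl: 3
  step 6. node 0  ⊔preds=⊤  new=⊤  old=⊥  +wl: 
  step 7. node 1  ⊔preds=⊤  new=⊤  old=+  +wl: 0,4
  step 8. node 2  ⊔preds=⊤  new=⊤  stable
  step 9. node 3  ⊔preds=⊤  new=⊤  stable
  step 10. node 0  ⊔preds=⊤  new=⊤  stable
  step 11. node 4  ⊔preds=⊤  new=⊤  stable

Least fixpoint reached:
  node 0: ⊤
  node 1: ⊤
  node 2: ⊤
  node 3: ⊤
  node 4: ⊤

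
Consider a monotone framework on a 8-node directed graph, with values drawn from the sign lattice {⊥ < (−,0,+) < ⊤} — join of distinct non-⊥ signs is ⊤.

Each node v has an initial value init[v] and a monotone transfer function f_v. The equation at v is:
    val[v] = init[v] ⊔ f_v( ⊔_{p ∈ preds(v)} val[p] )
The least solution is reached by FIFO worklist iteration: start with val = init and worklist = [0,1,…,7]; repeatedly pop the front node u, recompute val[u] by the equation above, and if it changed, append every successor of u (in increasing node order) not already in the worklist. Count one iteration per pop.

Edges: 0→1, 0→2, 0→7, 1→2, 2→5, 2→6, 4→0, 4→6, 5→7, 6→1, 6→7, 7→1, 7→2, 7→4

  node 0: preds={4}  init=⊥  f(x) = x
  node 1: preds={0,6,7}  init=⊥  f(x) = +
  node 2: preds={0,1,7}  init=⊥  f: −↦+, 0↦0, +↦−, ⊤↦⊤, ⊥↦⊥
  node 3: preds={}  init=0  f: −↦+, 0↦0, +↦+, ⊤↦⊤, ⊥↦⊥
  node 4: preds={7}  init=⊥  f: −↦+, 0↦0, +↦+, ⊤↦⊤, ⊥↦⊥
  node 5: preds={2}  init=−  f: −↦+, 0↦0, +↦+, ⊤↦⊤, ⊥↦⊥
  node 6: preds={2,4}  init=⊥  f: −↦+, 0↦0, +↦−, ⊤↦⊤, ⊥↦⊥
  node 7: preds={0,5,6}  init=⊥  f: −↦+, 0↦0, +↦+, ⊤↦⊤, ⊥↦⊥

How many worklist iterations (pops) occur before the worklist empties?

17

Iteration log — 17 steps:
  step 1. node 0  ⊔preds=⊥  new=⊥  stable
  step 2. node 1  ⊔preds=⊥  new=+  old=⊥  +wl: 
  step 3. node 2  ⊔preds=+  new=−  old=⊥  +wl: 
  step 4. node 3  ⊔preds=⊥  new=0  stable
  step 5. node 4  ⊔preds=⊥  new=⊥  stable
  step 6. node 5  ⊔preds=−  new=⊤  old=−  +wl: 
  step 7. node 6  ⊔preds=−  new=+  old=⊥  +wl: 1
  step 8. node 7  ⊔preds=⊤  new=⊤  old=⊥  +wl: 2,4
  step 9. node 1  ⊔preds=⊤  new=+  stable
  step 10. node 2  ⊔preds=⊤  new=⊤  old=−  +wl: 5,6
  step 11. node 4  ⊔preds=⊤  new=⊤  old=⊥  +wl: 0
  step 12. node 5  ⊔preds=⊤  new=⊤  stable
  step 13. node 6  ⊔preds=⊤  new=⊤  old=+  +wl: 1,7
  step 14. node 0  ⊔preds=⊤  new=⊤  old=⊥  +wl: 2
  step 15. node 1  ⊔preds=⊤  new=+  stable
  step 16. node 7  ⊔preds=⊤  new=⊤  stable
  step 17. node 2  ⊔preds=⊤  new=⊤  stable

Least fixpoint reached:
  node 0: ⊤
  node 1: +
  node 2: ⊤
  node 3: 0
  node 4: ⊤
  node 5: ⊤
  node 6: ⊤
  node 7: ⊤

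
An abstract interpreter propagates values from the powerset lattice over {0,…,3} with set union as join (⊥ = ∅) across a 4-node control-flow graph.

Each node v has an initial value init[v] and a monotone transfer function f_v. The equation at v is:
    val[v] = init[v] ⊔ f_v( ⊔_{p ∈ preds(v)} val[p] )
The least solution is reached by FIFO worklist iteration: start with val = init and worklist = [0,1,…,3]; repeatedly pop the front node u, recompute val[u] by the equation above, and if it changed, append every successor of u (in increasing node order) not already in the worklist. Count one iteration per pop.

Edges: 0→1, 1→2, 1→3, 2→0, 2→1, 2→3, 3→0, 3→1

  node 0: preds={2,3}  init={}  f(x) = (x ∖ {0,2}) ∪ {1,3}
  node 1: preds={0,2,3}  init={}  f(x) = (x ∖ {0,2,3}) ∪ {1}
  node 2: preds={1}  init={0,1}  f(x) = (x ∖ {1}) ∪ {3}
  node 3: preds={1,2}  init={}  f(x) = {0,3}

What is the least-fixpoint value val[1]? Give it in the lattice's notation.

{1}

Trace (6 dequeues):
  [1] u=0 | in {0,1} | out {1,3} | prev {} | push {}
  [2] u=1 | in {0,1,3} | out {1} | prev {} | push {}
  [3] u=2 | in {1} | out {0,1,3} | prev {0,1} | push {0,1}
  [4] u=3 | in {0,1,3} | out {0,3} | prev {} | push {}
  [5] u=0 | in {0,1,3} | out {1,3} | ==
  [6] u=1 | in {0,1,3} | out {1} | ==

Converged values:
  [0] {1,3}
  [1] {1}
  [2] {0,1,3}
  [3] {0,3}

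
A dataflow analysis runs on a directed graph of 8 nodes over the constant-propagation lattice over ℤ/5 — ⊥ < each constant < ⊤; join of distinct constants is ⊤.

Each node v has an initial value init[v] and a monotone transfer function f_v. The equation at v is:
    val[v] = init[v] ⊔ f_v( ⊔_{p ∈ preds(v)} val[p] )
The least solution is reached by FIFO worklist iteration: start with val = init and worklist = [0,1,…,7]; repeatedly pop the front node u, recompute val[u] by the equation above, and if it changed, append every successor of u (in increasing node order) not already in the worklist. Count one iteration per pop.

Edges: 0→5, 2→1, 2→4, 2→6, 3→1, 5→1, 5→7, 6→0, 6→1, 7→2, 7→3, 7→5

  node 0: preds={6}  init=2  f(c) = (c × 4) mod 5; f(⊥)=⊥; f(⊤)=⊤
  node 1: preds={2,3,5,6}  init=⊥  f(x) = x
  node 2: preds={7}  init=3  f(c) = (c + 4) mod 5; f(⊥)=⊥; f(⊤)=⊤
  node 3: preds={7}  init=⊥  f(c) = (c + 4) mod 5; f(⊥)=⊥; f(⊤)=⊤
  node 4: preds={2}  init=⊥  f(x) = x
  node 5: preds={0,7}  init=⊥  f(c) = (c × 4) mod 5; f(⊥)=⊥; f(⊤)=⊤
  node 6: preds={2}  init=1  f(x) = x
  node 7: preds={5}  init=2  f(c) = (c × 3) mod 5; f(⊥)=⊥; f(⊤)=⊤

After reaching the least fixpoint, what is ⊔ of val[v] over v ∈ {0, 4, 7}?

Trace (14 dequeues):
  [1] u=0 | in 1 | out ⊤ | prev 2 | push {}
  [2] u=1 | in ⊤ | out ⊤ | prev ⊥ | push {}
  [3] u=2 | in 2 | out ⊤ | prev 3 | push {1}
  [4] u=3 | in 2 | out 1 | prev ⊥ | push {}
  [5] u=4 | in ⊤ | out ⊤ | prev ⊥ | push {}
  [6] u=5 | in ⊤ | out ⊤ | prev ⊥ | push {}
  [7] u=6 | in ⊤ | out ⊤ | prev 1 | push {0}
  [8] u=7 | in ⊤ | out ⊤ | prev 2 | push {2,3,5}
  [9] u=1 | in ⊤ | out ⊤ | ==
  [10] u=0 | in ⊤ | out ⊤ | ==
  [11] u=2 | in ⊤ | out ⊤ | ==
  [12] u=3 | in ⊤ | out ⊤ | prev 1 | push {1}
  [13] u=5 | in ⊤ | out ⊤ | ==
  [14] u=1 | in ⊤ | out ⊤ | ==

Converged values:
  [0] ⊤
  [1] ⊤
  [2] ⊤
  [3] ⊤
  [4] ⊤
  [5] ⊤
  [6] ⊤
  [7] ⊤

⊤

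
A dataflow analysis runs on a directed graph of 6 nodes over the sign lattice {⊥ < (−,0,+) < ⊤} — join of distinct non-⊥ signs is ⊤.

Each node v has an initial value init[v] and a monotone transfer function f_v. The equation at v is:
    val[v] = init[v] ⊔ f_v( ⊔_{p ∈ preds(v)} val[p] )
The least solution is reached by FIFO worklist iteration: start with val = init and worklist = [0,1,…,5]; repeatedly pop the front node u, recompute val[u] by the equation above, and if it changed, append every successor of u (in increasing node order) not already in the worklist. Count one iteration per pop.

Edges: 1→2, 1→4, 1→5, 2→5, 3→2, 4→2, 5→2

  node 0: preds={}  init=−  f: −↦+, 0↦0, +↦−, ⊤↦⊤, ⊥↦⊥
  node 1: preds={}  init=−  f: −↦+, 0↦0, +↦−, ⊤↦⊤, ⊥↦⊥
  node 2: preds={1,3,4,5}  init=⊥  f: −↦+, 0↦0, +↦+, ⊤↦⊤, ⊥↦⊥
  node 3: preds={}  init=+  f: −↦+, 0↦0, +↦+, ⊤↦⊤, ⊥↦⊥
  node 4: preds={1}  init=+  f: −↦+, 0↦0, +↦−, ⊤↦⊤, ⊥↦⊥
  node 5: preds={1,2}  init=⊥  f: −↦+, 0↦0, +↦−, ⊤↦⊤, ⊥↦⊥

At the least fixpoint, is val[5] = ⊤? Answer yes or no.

yes

Trace (7 dequeues):
  [1] u=0 | in ⊥ | out − | ==
  [2] u=1 | in ⊥ | out − | ==
  [3] u=2 | in ⊤ | out ⊤ | prev ⊥ | push {}
  [4] u=3 | in ⊥ | out + | ==
  [5] u=4 | in − | out + | ==
  [6] u=5 | in ⊤ | out ⊤ | prev ⊥ | push {2}
  [7] u=2 | in ⊤ | out ⊤ | ==

Converged values:
  [0] −
  [1] −
  [2] ⊤
  [3] +
  [4] +
  [5] ⊤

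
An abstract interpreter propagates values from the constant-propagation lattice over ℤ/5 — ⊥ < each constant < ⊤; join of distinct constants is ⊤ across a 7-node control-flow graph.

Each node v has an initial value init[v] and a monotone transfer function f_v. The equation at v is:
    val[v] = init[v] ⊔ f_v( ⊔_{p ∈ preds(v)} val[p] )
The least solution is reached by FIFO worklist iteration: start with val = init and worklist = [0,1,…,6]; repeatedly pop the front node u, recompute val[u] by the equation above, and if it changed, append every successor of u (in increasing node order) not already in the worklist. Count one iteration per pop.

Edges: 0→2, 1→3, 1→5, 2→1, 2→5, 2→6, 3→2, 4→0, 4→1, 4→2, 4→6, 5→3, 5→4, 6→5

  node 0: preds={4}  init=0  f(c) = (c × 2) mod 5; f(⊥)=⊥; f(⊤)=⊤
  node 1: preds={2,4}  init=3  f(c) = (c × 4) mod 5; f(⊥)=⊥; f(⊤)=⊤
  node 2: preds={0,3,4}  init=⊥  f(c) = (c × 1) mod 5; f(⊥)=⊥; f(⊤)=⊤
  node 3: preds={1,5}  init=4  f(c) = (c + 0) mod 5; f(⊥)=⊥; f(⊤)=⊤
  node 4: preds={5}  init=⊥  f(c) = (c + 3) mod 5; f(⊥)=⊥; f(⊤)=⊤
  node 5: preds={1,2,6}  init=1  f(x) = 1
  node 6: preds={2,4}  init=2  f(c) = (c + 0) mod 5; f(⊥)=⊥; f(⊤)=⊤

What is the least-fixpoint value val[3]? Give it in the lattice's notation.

Trace (13 dequeues):
  [1] u=0 | in ⊥ | out 0 | ==
  [2] u=1 | in ⊥ | out 3 | ==
  [3] u=2 | in ⊤ | out ⊤ | prev ⊥ | push {1}
  [4] u=3 | in ⊤ | out ⊤ | prev 4 | push {2}
  [5] u=4 | in 1 | out 4 | prev ⊥ | push {0}
  [6] u=5 | in ⊤ | out 1 | ==
  [7] u=6 | in ⊤ | out ⊤ | prev 2 | push {5}
  [8] u=1 | in ⊤ | out ⊤ | prev 3 | push {3}
  [9] u=2 | in ⊤ | out ⊤ | ==
  [10] u=0 | in 4 | out ⊤ | prev 0 | push {2}
  [11] u=5 | in ⊤ | out 1 | ==
  [12] u=3 | in ⊤ | out ⊤ | ==
  [13] u=2 | in ⊤ | out ⊤ | ==

Converged values:
  [0] ⊤
  [1] ⊤
  [2] ⊤
  [3] ⊤
  [4] 4
  [5] 1
  [6] ⊤

⊤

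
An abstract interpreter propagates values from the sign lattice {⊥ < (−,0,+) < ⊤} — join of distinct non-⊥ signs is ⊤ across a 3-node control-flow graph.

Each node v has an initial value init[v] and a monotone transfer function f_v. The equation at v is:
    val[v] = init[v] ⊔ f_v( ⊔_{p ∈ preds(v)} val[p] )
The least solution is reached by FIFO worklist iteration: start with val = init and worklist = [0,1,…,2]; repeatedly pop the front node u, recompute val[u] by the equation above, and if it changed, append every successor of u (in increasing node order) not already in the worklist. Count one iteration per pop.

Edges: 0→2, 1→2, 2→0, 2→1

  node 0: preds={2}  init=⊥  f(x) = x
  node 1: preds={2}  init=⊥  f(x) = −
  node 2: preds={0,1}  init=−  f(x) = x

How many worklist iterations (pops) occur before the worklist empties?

Iteration log — 3 steps:
  step 1. node 0  ⊔preds=−  new=−  old=⊥  +wl: 
  step 2. node 1  ⊔preds=−  new=−  old=⊥  +wl: 
  step 3. node 2  ⊔preds=−  new=−  stable

Least fixpoint reached:
  node 0: −
  node 1: −
  node 2: −

3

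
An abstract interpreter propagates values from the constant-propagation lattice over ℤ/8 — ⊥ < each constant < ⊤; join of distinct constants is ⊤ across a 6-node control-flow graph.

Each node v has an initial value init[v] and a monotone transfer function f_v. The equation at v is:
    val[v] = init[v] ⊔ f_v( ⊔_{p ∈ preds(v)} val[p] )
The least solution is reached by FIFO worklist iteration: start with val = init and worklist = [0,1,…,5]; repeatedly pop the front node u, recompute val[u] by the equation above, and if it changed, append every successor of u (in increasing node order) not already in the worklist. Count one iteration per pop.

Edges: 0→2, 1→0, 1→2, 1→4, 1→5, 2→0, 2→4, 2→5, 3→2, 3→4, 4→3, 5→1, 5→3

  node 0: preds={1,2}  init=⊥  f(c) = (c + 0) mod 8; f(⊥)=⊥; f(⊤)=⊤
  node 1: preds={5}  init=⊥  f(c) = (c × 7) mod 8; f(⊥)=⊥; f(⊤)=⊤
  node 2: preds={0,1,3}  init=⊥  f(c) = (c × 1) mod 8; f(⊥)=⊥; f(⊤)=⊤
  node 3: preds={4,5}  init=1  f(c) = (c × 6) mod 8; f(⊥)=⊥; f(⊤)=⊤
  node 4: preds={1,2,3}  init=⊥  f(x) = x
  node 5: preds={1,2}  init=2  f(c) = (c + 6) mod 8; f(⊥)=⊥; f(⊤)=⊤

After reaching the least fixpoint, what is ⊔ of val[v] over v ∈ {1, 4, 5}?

⊤

Iteration log — 14 steps:
  step 1. node 0  ⊔preds=⊥  new=⊥  stable
  step 2. node 1  ⊔preds=2  new=6  old=⊥  +wl: 0
  step 3. node 2  ⊔preds=⊤  new=⊤  old=⊥  +wl: 
  step 4. node 3  ⊔preds=2  new=⊤  old=1  +wl: 2
  step 5. node 4  ⊔preds=⊤  new=⊤  old=⊥  +wl: 3
  step 6. node 5  ⊔preds=⊤  new=⊤  old=2  +wl: 1
  step 7. node 0  ⊔preds=⊤  new=⊤  old=⊥  +wl: 
  step 8. node 2  ⊔preds=⊤  new=⊤  stable
  step 9. node 3  ⊔preds=⊤  new=⊤  stable
  step 10. node 1  ⊔preds=⊤  new=⊤  old=6  +wl: 0,2,4,5
  step 11. node 0  ⊔preds=⊤  new=⊤  stable
  step 12. node 2  ⊔preds=⊤  new=⊤  stable
  step 13. node 4  ⊔preds=⊤  new=⊤  stable
  step 14. node 5  ⊔preds=⊤  new=⊤  stable

Least fixpoint reached:
  node 0: ⊤
  node 1: ⊤
  node 2: ⊤
  node 3: ⊤
  node 4: ⊤
  node 5: ⊤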